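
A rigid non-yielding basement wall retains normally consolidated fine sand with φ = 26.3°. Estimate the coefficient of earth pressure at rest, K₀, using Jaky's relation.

K₀ = 1 − sin φ' = 1 − sin 26.3° = 0.5569.

0.557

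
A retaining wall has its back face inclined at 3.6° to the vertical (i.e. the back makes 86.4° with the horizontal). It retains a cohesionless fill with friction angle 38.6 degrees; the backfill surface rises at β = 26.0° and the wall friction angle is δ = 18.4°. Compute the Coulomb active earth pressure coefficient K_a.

0.340

K_a = sin²(α+φ) / [sin²α · sin(α−δ) · (1 + √{sin(φ+δ)sin(φ−β) / (sin(α−δ)sin(α+β))})²].
With α = 86.4°, φ = 38.6°, δ = 18.4°, β = 26.0°: K_a = 0.3399.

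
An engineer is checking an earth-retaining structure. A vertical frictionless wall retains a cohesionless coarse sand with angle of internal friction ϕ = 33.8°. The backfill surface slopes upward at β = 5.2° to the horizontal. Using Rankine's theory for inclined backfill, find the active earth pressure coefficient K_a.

K_a = cos β · (cos β − √(cos²β − cos²φ)) / (cos β + √(cos²β − cos²φ)).
cos β = 0.9959, cos φ = 0.8310, √(cos²β − cos²φ) = 0.5489.
K_a = 0.9959 × (0.9959 − 0.5489)/(0.9959 + 0.5489) = 0.2882.

0.288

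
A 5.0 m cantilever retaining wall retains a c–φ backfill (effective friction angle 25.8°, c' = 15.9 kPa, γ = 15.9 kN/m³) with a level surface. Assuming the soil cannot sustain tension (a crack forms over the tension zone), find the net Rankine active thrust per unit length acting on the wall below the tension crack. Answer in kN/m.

K_a = 0.3935; √K_a = 0.6273.
Tension-crack depth z_c = 2c/(γ√K_a) = 2×15.9/(15.9×0.6273) = 3.188 m.
σ_a at base = K_a γ H − 2c√K_a = 0.3935×15.9×5.0 − 2×15.9×0.6273 = 11.34 kPa.
P_a = ½ × 11.34 × (H − z_c) = 0.5×11.34×1.812 = 10.27 kN/m.

10.3 kN/m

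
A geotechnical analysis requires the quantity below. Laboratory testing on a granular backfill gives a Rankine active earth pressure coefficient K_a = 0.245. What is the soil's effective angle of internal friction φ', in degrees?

K_a = tan²(45° − φ/2) ⇒ 45° − φ/2 = arctan(√0.245) = 26.33°.
φ = 2(45° − 26.33°) = 37.33°.

37.3°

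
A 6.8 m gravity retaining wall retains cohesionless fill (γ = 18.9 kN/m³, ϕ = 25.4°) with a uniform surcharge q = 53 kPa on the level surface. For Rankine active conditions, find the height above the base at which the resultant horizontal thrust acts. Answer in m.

K_a = 0.3996.
Triangular part P₁ = ½K_aγH² = 174.6 at H/3 = 2.267 m; rectangular part P₂ = K_a q H = 144.0 at H/2 = 3.400 m.
ȳ = (P₁·2.267 + P₂·3.400)/(P₁+P₂) = 2.779 m.

2.78 m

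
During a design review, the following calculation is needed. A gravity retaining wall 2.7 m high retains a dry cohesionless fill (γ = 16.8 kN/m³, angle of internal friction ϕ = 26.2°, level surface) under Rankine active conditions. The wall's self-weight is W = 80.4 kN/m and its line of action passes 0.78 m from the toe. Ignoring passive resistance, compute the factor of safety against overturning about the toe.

K_a = tan²(45° − 26.2°/2) = 0.3874.
P_a = ½K_aγH² = 0.5×0.3874×16.8×2.7² = 23.73 kN/m, acting at H/3 = 0.9000 m above the base.
Overturning moment M_o = P_a × H/3 = 23.73 × 0.9000 = 21.35.
Resisting moment M_r = W × 0.78 = 80.4 × 0.78 = 62.71.
FS_overturning = M_r/M_o = 62.71/21.35 = 2.937.

2.94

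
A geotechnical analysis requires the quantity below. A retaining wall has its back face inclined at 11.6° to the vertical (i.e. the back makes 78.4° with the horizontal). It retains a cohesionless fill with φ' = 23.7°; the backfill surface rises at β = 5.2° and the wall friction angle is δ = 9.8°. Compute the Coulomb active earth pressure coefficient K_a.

0.520

K_a = sin²(α+φ) / [sin²α · sin(α−δ) · (1 + √{sin(φ+δ)sin(φ−β) / (sin(α−δ)sin(α+β))})²].
With α = 78.4°, φ = 23.7°, δ = 9.8°, β = 5.2°: K_a = 0.5196.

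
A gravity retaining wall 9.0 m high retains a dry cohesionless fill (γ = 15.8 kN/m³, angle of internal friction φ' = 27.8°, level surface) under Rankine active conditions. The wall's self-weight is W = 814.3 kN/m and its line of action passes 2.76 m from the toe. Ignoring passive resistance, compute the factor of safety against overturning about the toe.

K_a = tan²(45° − 27.8°/2) = 0.3639.
P_a = ½K_aγH² = 0.5×0.3639×15.8×9.0² = 232.9 kN/m, acting at H/3 = 3.000 m above the base.
Overturning moment M_o = P_a × H/3 = 232.9 × 3.000 = 698.6.
Resisting moment M_r = W × 2.76 = 814.3 × 2.76 = 2247.
FS_overturning = M_r/M_o = 2247/698.6 = 3.217.

3.22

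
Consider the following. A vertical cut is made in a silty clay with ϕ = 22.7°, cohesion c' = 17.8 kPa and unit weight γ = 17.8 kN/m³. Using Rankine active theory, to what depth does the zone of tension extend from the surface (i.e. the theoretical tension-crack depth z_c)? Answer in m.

3.00 m

K_a = tan²(45° − 22.7°/2) = 0.4431; √K_a = 0.6657.
The active pressure is zero where K_a γ z = 2c√K_a, so z_c = 2c/(γ√K_a) = 2×17.8/(17.8×0.6657) = 3.005 m.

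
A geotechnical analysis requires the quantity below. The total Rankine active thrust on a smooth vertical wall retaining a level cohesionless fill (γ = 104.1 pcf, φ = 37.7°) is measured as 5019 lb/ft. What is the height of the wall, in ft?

K_a = 0.2411. P_a = ½ K_a γ H² ⇒ H = √(2P_a/(K_a γ)).
H = √(2×5019/(0.2411×104.1)) = 20.00 ft.

20.0 ft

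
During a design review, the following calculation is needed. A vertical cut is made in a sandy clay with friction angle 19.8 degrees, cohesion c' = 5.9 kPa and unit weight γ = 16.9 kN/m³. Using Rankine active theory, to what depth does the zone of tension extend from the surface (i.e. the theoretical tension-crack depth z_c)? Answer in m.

0.993 m

K_a = tan²(45° − 19.8°/2) = 0.4939; √K_a = 0.7028.
The active pressure is zero where K_a γ z = 2c√K_a, so z_c = 2c/(γ√K_a) = 2×5.9/(16.9×0.7028) = 0.9935 m.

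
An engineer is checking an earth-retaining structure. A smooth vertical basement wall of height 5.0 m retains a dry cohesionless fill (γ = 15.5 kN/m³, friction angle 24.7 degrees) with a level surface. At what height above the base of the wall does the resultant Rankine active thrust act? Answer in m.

1.67 m

K_a = 0.4106.
The pressure distribution is triangular, so the resultant acts at H/3 above the base = 5.0/3 = 1.667 m.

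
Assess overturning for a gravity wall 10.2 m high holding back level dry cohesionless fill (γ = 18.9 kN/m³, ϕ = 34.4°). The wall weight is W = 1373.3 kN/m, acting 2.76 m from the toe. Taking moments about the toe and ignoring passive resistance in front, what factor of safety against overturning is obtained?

4.08

K_a = tan²(45° − 34.4°/2) = 0.2780.
P_a = ½K_aγH² = 0.5×0.2780×18.9×10.2² = 273.3 kN/m, acting at H/3 = 3.400 m above the base.
Overturning moment M_o = P_a × H/3 = 273.3 × 3.400 = 929.2.
Resisting moment M_r = W × 2.76 = 1373.3 × 2.76 = 3790.
FS_overturning = M_r/M_o = 3790/929.2 = 4.079.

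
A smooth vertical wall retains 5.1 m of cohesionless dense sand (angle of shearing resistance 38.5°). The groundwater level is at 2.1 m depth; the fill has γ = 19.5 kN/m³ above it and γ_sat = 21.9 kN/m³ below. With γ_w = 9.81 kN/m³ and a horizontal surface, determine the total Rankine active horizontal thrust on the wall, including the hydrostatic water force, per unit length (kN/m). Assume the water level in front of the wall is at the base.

95.4 kN/m

K_a = tan²(45° − φ/2) = 0.2327.
γ' = 21.9 − 9.81 = 12.09 kN/m³. Depth below WT = 3.0 m.
σ'_h at WT = K_a γ d_w = 9.527 kPa; at base = 9.527 + K_a γ' × 3.0 = 17.97 kPa.
P₁ (0–2.1 m) = ½×9.527×2.1 = 10.00. P₂ (2.1–5.1 m) = ½(9.527+17.97)×3.0 = 41.24.
P_w = ½ γ_w h₂² = 0.5×9.81×3.0² = 44.14. Total = 10.00+41.24+44.14 = 95.39 kN/m.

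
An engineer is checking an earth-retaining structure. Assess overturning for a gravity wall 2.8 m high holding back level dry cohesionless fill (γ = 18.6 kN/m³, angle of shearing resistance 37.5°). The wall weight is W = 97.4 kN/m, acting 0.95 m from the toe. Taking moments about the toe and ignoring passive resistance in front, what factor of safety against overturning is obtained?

5.59

K_a = tan²(45° − 37.5°/2) = 0.2432.
P_a = ½K_aγH² = 0.5×0.2432×18.6×2.8² = 17.73 kN/m, acting at H/3 = 0.9333 m above the base.
Overturning moment M_o = P_a × H/3 = 17.73 × 0.9333 = 16.55.
Resisting moment M_r = W × 0.95 = 97.4 × 0.95 = 92.53.
FS_overturning = M_r/M_o = 92.53/16.55 = 5.591.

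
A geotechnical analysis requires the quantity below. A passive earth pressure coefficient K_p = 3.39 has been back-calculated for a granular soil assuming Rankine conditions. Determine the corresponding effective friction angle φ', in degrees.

33.0°

K_p = (1+sin φ)/(1−sin φ) ⇒ sin φ = (K_p − 1)/(K_p + 1) = 0.5444.
φ = arcsin(0.5444) = 32.98°.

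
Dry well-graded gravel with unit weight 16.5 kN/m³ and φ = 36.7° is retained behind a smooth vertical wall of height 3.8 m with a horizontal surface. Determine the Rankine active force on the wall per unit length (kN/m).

30.0 kN/m

K_a = tan²(45° − φ/2) = 0.2519.
P_a = ½ K_a γ H² = 0.5 × 0.2519 × 16.5 × 3.8² = 30.00 kN/m.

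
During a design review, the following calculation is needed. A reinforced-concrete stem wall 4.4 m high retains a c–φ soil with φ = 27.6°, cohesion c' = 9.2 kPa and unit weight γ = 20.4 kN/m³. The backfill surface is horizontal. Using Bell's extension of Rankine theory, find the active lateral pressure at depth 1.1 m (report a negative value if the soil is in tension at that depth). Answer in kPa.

-2.91 kPa

K_a = (1 − sin φ)/(1 + sin φ) = 0.3668.
σ_a = K_a γ z − 2c√K_a = 0.3668×20.4×1.1 − 2×9.2×0.6056 = -2.913 kPa.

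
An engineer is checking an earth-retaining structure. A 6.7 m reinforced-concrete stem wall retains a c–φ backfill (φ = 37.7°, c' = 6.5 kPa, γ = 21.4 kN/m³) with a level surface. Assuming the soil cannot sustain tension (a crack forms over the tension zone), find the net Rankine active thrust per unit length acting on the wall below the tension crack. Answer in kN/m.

K_a = 0.2411; √K_a = 0.4910.
Tension-crack depth z_c = 2c/(γ√K_a) = 2×6.5/(21.4×0.4910) = 1.237 m.
σ_a at base = K_a γ H − 2c√K_a = 0.2411×21.4×6.7 − 2×6.5×0.4910 = 28.18 kPa.
P_a = ½ × 28.18 × (H − z_c) = 0.5×28.18×5.463 = 76.97 kN/m.

77.0 kN/m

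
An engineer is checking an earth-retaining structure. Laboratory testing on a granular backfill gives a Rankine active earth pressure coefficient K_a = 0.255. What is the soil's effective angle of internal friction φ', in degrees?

K_a = tan²(45° − φ/2) ⇒ 45° − φ/2 = arctan(√0.255) = 26.79°.
φ = 2(45° − 26.79°) = 36.41°.

36.4°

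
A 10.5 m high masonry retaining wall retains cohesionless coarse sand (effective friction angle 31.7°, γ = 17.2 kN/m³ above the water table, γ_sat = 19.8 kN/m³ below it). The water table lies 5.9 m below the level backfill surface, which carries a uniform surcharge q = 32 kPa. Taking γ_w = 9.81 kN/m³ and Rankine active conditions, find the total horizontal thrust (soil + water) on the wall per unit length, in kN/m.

480 kN/m

K_a = tan²(45° − φ/2) = 0.3111.
γ' = 19.8 − 9.81 = 9.990 kN/m³. h₂ = H − d_w = 4.6 m.
σ'_h: at surface K_a·q = 9.954; at WT K_a(q+γd_w) = 41.52; at base K_a(q+γd_w+γ'h₂) = 55.82 kPa.
P₁ = ½(9.954+41.52)×5.9 = 151.9; P₂ = ½(41.52+55.82)×4.6 = 223.9; P_w = ½γ_w h₂² = 103.8.
Total = 151.9+223.9+103.8 = 479.5 kN/m.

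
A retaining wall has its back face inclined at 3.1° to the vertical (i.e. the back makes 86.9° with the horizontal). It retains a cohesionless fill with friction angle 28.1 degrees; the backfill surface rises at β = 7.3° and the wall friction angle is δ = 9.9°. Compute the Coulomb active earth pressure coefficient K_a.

K_a = sin²(α+φ) / [sin²α · sin(α−δ) · (1 + √{sin(φ+δ)sin(φ−β) / (sin(α−δ)sin(α+β))})²].
With α = 86.9°, φ = 28.1°, δ = 9.9°, β = 7.3°: K_a = 0.3890.

0.389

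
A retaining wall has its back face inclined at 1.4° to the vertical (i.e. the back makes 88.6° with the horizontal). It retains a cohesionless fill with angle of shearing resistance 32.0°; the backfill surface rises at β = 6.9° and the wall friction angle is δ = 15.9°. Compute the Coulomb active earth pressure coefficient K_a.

0.313

K_a = sin²(α+φ) / [sin²α · sin(α−δ) · (1 + √{sin(φ+δ)sin(φ−β) / (sin(α−δ)sin(α+β))})²].
With α = 88.6°, φ = 32.0°, δ = 15.9°, β = 6.9°: K_a = 0.3128.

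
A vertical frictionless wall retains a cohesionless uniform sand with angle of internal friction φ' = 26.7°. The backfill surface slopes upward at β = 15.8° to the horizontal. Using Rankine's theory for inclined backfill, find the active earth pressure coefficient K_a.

0.441

K_a = cos β · (cos β − √(cos²β − cos²φ)) / (cos β + √(cos²β − cos²φ)).
cos β = 0.9622, cos φ = 0.8934, √(cos²β − cos²φ) = 0.3574.
K_a = 0.9622 × (0.9622 − 0.3574)/(0.9622 + 0.3574) = 0.4410.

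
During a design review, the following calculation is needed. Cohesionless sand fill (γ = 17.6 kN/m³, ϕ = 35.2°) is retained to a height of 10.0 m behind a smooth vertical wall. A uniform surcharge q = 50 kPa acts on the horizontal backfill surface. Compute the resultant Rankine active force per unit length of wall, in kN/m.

K_a = tan²(45° − φ/2) = 0.2687.
Soil triangle: ½ K_a γ H² = 0.5×0.2687×17.6×10.0² = 236.4 kN/m.
Surcharge rectangle: K_a q H = 0.2687×50×10.0 = 134.3 kN/m.
Total = 236.4 + 134.3 = 370.8 kN/m.

371 kN/m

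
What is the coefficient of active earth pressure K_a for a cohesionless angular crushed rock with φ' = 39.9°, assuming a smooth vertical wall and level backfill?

K_a = (1 − sin φ)/(1 + sin φ) = (1 − sin 39.9°)/(1 + sin 39.9°) = 0.2184.

0.218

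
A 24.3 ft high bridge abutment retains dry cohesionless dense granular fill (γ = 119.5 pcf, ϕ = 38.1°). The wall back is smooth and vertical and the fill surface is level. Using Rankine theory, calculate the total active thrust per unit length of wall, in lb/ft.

K_a = tan²(45° − φ/2) = 0.2368.
P_a = ½ K_a γ H² = 0.5 × 0.2368 × 119.5 × 24.3² = 8356 lb/ft.

8360 lb/ft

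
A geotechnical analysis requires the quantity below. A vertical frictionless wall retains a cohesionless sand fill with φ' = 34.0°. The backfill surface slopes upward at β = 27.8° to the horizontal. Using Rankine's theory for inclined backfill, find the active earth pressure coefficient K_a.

0.427

K_a = cos β · (cos β − √(cos²β − cos²φ)) / (cos β + √(cos²β − cos²φ)).
cos β = 0.8846, cos φ = 0.8290, √(cos²β − cos²φ) = 0.3085.
K_a = 0.8846 × (0.8846 − 0.3085)/(0.8846 + 0.3085) = 0.4271.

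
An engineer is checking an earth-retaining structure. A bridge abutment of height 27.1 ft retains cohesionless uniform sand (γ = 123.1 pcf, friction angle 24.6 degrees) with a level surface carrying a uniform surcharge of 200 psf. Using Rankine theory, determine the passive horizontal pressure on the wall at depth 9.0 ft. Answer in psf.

K_p = (1 + sin φ)/(1 − sin φ) = 2.426.
σ_v = γz + q = 123.1 × 9.0 + 200 = 1308 psf.
σ_h = K_p σ_v = 2.426 × 1308 = 3173 psf.

3170 psf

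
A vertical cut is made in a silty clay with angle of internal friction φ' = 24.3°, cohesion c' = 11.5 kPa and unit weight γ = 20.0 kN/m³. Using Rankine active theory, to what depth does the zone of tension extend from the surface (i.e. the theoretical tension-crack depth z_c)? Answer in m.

1.78 m

K_a = tan²(45° − 24.3°/2) = 0.4169; √K_a = 0.6457.
The active pressure is zero where K_a γ z = 2c√K_a, so z_c = 2c/(γ√K_a) = 2×11.5/(20.0×0.6457) = 1.781 m.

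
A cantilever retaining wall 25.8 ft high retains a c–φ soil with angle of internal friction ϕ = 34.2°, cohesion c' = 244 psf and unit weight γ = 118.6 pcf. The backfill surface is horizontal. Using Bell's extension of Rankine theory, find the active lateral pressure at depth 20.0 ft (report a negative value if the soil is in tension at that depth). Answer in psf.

K_a = (1 − sin φ)/(1 + sin φ) = 0.2803.
σ_a = K_a γ z − 2c√K_a = 0.2803×118.6×20.0 − 2×244×0.5295 = 406.6 psf.

407 psf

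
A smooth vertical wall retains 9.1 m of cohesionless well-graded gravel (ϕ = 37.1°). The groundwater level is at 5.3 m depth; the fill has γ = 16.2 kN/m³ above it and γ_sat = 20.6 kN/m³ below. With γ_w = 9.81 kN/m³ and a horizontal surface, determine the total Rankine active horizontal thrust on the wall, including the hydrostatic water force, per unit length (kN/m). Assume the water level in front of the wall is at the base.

227 kN/m

K_a = tan²(45° − φ/2) = 0.2475.
γ' = 20.6 − 9.81 = 10.79 kN/m³. Depth below WT = 3.8 m.
σ'_h at WT = K_a γ d_w = 21.25 kPa; at base = 21.25 + K_a γ' × 3.8 = 31.40 kPa.
P₁ (0–5.3 m) = ½×21.25×5.3 = 56.31. P₂ (5.3–9.1 m) = ½(21.25+31.40)×3.8 = 100.0.
P_w = ½ γ_w h₂² = 0.5×9.81×3.8² = 70.83. Total = 56.31+100.0+70.83 = 227.2 kN/m.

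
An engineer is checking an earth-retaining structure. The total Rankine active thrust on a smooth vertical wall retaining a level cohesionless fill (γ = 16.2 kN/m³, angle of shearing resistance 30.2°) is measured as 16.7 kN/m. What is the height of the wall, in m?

K_a = 0.3307. P_a = ½ K_a γ H² ⇒ H = √(2P_a/(K_a γ)).
H = √(2×16.7/(0.3307×16.2)) = 2.497 m.

2.50 m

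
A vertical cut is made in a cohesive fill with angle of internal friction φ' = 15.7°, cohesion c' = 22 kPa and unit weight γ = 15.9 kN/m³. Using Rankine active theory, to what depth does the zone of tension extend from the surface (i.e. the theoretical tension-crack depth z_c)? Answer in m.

3.65 m

K_a = tan²(45° − 15.7°/2) = 0.5741; √K_a = 0.7577.
The active pressure is zero where K_a γ z = 2c√K_a, so z_c = 2c/(γ√K_a) = 2×22/(15.9×0.7577) = 3.652 m.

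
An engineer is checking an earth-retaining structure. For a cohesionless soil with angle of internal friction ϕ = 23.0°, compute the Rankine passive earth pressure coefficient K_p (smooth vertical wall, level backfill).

2.28

K_p = (1 + sin φ)/(1 − sin φ) = tan²(45° + 23.0°/2) = 2.283.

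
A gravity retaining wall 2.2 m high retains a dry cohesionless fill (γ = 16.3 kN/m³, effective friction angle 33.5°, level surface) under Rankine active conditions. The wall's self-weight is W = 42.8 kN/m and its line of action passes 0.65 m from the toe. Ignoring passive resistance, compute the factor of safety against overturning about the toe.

3.33

K_a = tan²(45° − 33.5°/2) = 0.2887.
P_a = ½K_aγH² = 0.5×0.2887×16.3×2.2² = 11.39 kN/m, acting at H/3 = 0.7333 m above the base.
Overturning moment M_o = P_a × H/3 = 11.39 × 0.7333 = 8.352.
Resisting moment M_r = W × 0.65 = 42.8 × 0.65 = 27.82.
FS_overturning = M_r/M_o = 27.82/8.352 = 3.331.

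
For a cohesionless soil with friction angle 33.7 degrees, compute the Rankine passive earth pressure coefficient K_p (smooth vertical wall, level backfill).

K_p = (1 + sin φ)/(1 − sin φ) = tan²(45° + 33.7°/2) = 3.493.

3.49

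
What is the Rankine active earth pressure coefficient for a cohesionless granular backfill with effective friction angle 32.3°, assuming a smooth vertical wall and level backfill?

K_a = (1 − sin φ)/(1 + sin φ) = (1 − sin 32.3°)/(1 + sin 32.3°) = 0.3035.

0.303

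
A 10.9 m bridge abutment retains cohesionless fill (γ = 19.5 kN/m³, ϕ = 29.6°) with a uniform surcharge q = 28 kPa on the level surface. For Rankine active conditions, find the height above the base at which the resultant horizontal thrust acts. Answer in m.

4.01 m

K_a = 0.3387.
Triangular part P₁ = ½K_aγH² = 392.4 at H/3 = 3.633 m; rectangular part P₂ = K_a q H = 103.4 at H/2 = 5.450 m.
ȳ = (P₁·3.633 + P₂·5.450)/(P₁+P₂) = 4.012 m.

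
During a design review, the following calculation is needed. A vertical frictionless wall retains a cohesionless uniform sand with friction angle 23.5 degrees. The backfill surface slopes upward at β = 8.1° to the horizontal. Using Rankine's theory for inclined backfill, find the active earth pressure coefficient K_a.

K_a = cos β · (cos β − √(cos²β − cos²φ)) / (cos β + √(cos²β − cos²φ)).
cos β = 0.9900, cos φ = 0.9171, √(cos²β − cos²φ) = 0.3730.
K_a = 0.9900 × (0.9900 − 0.3730)/(0.9900 + 0.3730) = 0.4481.

0.448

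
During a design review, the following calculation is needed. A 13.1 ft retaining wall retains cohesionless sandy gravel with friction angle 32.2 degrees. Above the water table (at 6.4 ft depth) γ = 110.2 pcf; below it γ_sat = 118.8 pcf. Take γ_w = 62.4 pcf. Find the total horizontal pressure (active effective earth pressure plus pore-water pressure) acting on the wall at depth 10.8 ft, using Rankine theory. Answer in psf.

565 psf

K_a = (1 − sin φ)/(1 + sin φ) = 0.3047.
γ' = 118.8 − 62.4 = 56.40 pcf.
Effective vertical stress at 10.8 ft: σ'_v = 110.2×6.4 + 56.40×4.40 = 953.4 psf.
σ'_h = K_a σ'_v = 0.3047 × 953.4 = 290.5 psf; u = γ_w × 4.40 = 274.6 psf.
Total σ_h = 290.5 + 274.6 = 565.1 psf.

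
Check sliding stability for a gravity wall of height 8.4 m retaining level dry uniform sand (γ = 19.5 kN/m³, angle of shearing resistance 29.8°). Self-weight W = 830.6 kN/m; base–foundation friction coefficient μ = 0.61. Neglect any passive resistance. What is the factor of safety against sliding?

K_a = tan²(45° − 29.8°/2) = 0.3360.
P_a = ½K_aγH² = 0.5×0.3360×19.5×8.4² = 231.2 kN/m, acting at H/3 = 2.800 m above the base.
FS_sliding = μW / P_a = 0.61×830.6 / 231.2 = 2.192.

2.19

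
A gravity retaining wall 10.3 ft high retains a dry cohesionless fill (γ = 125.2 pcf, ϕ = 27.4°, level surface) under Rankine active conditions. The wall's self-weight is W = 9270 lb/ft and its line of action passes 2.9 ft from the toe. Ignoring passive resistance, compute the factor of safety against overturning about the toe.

K_a = tan²(45° − 27.4°/2) = 0.3697.
P_a = ½K_aγH² = 0.5×0.3697×125.2×10.3² = 2455 lb/ft, acting at H/3 = 3.433 ft above the base.
Overturning moment M_o = P_a × H/3 = 2455 × 3.433 = 8429.
Resisting moment M_r = W × 2.9 = 9270 × 2.9 = 26880.
FS_overturning = M_r/M_o = 26880/8429 = 3.189.

3.19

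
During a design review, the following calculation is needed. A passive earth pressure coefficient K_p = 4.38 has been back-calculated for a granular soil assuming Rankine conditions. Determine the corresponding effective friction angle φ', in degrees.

38.9°

K_p = (1+sin φ)/(1−sin φ) ⇒ sin φ = (K_p − 1)/(K_p + 1) = 0.6283.
φ = arcsin(0.6283) = 38.92°.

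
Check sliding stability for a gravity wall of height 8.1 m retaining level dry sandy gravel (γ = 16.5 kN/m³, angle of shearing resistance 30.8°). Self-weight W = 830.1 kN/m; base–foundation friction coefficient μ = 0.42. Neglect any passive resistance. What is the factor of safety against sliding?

2.00

K_a = tan²(45° − 30.8°/2) = 0.3227.
P_a = ½K_aγH² = 0.5×0.3227×16.5×8.1² = 174.7 kN/m, acting at H/3 = 2.700 m above the base.
FS_sliding = μW / P_a = 0.42×830.1 / 174.7 = 1.996.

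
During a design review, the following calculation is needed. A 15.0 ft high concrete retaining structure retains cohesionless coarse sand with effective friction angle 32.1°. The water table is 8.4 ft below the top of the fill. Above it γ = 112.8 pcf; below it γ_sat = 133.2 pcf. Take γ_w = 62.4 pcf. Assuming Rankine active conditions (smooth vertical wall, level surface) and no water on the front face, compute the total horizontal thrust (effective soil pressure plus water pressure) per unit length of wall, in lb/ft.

K_a = tan²(45° − φ/2) = 0.3060.
γ' = 133.2 − 62.4 = 70.80 pcf. Depth below WT = 6.6 ft.
σ'_h at WT = K_a γ d_w = 289.9 psf; at base = 289.9 + K_a γ' × 6.6 = 432.9 psf.
P₁ (0–8.4 ft) = ½×289.9×8.4 = 1218. P₂ (8.4–15.0 ft) = ½(289.9+432.9)×6.6 = 2385.
P_w = ½ γ_w h₂² = 0.5×62.4×6.6² = 1359. Total = 1218+2385+1359 = 4962 lb/ft.

4960 lb/ft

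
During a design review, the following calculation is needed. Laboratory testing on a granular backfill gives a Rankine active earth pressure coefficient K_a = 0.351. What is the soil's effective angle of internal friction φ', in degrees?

K_a = tan²(45° − φ/2) ⇒ 45° − φ/2 = arctan(√0.351) = 30.64°.
φ = 2(45° − 30.64°) = 28.71°.

28.7°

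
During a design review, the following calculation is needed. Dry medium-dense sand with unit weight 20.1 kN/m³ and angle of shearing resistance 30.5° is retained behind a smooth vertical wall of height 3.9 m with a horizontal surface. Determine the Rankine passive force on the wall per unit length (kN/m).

K_p = tan²(45° + φ/2) = 3.061.
P_p = ½ K_p γ H² = 0.5 × 3.061 × 20.1 × 3.9² = 467.9 kN/m.

468 kN/m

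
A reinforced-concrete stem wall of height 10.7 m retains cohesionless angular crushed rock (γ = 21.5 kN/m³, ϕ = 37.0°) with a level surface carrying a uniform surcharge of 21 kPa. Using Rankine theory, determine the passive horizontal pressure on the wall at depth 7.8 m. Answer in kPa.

759 kPa

K_p = (1 + sin φ)/(1 − sin φ) = 4.023.
σ_v = γz + q = 21.5 × 7.8 + 21 = 188.7 kPa.
σ_h = K_p σ_v = 4.023 × 188.7 = 759.1 kPa.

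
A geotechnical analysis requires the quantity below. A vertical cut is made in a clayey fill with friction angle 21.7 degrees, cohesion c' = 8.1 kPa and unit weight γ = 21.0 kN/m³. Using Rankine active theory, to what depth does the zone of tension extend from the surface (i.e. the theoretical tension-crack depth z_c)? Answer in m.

K_a = tan²(45° − 21.7°/2) = 0.4601; √K_a = 0.6783.
The active pressure is zero where K_a γ z = 2c√K_a, so z_c = 2c/(γ√K_a) = 2×8.1/(21.0×0.6783) = 1.137 m.

1.14 m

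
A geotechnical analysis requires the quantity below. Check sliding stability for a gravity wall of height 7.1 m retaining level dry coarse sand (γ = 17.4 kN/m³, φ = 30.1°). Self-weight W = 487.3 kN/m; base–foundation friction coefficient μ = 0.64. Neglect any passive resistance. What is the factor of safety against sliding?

K_a = tan²(45° − 30.1°/2) = 0.3320.
P_a = ½K_aγH² = 0.5×0.3320×17.4×7.1² = 145.6 kN/m, acting at H/3 = 2.367 m above the base.
FS_sliding = μW / P_a = 0.64×487.3 / 145.6 = 2.142.

2.14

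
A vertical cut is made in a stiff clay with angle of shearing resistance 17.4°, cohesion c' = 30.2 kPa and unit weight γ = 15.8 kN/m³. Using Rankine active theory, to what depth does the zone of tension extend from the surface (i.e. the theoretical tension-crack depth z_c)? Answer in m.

5.20 m

K_a = tan²(45° − 17.4°/2) = 0.5396; √K_a = 0.7346.
The active pressure is zero where K_a γ z = 2c√K_a, so z_c = 2c/(γ√K_a) = 2×30.2/(15.8×0.7346) = 5.204 m.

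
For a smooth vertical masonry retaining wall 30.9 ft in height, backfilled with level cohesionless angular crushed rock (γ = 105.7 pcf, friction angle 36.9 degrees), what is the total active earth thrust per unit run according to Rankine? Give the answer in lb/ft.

K_a = tan²(45° − φ/2) = 0.2497.
P_a = ½ K_a γ H² = 0.5 × 0.2497 × 105.7 × 30.9² = 12600 lb/ft.

12600 lb/ft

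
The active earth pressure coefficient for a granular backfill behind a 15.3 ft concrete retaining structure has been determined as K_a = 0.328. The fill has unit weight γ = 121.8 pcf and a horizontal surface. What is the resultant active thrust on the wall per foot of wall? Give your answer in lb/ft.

4680 lb/ft

P = ½ K_a γ H² = 0.5 × 0.328 × 121.8 × 15.3² = 4676 lb/ft.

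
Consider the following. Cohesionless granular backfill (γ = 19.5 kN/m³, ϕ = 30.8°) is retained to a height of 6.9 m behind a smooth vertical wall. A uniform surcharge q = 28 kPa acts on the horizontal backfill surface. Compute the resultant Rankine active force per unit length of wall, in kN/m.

212 kN/m

K_a = tan²(45° − φ/2) = 0.3227.
Soil triangle: ½ K_a γ H² = 0.5×0.3227×19.5×6.9² = 149.8 kN/m.
Surcharge rectangle: K_a q H = 0.3227×28×6.9 = 62.35 kN/m.
Total = 149.8 + 62.35 = 212.2 kN/m.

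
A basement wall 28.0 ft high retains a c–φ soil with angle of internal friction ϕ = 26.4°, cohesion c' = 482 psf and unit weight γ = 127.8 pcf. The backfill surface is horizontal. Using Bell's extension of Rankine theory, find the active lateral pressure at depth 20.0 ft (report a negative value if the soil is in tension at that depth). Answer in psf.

385 psf

K_a = (1 − sin φ)/(1 + sin φ) = 0.3844.
σ_a = K_a γ z − 2c√K_a = 0.3844×127.8×20.0 − 2×482×0.6200 = 384.9 psf.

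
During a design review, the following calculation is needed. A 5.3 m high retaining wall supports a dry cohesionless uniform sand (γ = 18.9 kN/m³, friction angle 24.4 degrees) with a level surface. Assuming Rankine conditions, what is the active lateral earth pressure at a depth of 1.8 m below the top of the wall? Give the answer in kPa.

14.1 kPa

K_a = (1 − sin φ)/(1 + sin φ) = 0.4153.
σ_h = K_a γ z = 0.4153 × 18.9 × 1.8 = 14.13 kPa.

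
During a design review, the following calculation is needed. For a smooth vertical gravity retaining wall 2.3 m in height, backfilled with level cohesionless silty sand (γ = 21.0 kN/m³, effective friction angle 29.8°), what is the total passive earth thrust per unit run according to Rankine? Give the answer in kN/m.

165 kN/m

K_p = tan²(45° + φ/2) = 2.976.
P_p = ½ K_p γ H² = 0.5 × 2.976 × 21.0 × 2.3² = 165.3 kN/m.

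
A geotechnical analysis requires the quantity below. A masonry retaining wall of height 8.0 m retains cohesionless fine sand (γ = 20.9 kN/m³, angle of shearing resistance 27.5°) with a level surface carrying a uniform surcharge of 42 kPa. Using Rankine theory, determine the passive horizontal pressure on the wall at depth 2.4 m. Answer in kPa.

K_p = (1 + sin φ)/(1 − sin φ) = 2.716.
σ_v = γz + q = 20.9 × 2.4 + 42 = 92.16 kPa.
σ_h = K_p σ_v = 2.716 × 92.16 = 250.3 kPa.

250 kPa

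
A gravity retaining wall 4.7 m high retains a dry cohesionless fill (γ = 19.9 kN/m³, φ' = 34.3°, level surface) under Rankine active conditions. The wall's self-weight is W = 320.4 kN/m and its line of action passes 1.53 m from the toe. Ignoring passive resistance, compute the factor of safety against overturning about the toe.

5.10

K_a = tan²(45° − 34.3°/2) = 0.2792.
P_a = ½K_aγH² = 0.5×0.2792×19.9×4.7² = 61.36 kN/m, acting at H/3 = 1.567 m above the base.
Overturning moment M_o = P_a × H/3 = 61.36 × 1.567 = 96.13.
Resisting moment M_r = W × 1.53 = 320.4 × 1.53 = 490.2.
FS_overturning = M_r/M_o = 490.2/96.13 = 5.100.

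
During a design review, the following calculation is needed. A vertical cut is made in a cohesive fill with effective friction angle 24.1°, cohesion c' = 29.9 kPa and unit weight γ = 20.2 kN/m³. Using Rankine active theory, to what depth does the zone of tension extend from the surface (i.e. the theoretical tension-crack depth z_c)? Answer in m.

K_a = tan²(45° − 24.1°/2) = 0.4201; √K_a = 0.6482.
The active pressure is zero where K_a γ z = 2c√K_a, so z_c = 2c/(γ√K_a) = 2×29.9/(20.2×0.6482) = 4.567 m.

4.57 m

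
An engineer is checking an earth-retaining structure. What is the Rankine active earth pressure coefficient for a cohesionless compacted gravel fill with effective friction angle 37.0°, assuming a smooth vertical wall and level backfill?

K_a = (1 − sin φ)/(1 + sin φ) = (1 − sin 37.0°)/(1 + sin 37.0°) = 0.2486.

0.249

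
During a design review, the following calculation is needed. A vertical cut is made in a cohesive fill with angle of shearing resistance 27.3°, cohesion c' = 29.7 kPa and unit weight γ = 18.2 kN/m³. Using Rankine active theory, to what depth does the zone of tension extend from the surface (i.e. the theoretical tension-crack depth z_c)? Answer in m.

5.36 m

K_a = tan²(45° − 27.3°/2) = 0.3711; √K_a = 0.6092.
The active pressure is zero where K_a γ z = 2c√K_a, so z_c = 2c/(γ√K_a) = 2×29.7/(18.2×0.6092) = 5.357 m.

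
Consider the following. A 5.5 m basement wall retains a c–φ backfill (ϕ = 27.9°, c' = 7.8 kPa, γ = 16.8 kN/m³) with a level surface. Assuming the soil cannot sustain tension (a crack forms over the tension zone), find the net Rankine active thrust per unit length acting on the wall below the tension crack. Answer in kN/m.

K_a = 0.3625; √K_a = 0.6020.
Tension-crack depth z_c = 2c/(γ√K_a) = 2×7.8/(16.8×0.6020) = 1.542 m.
σ_a at base = K_a γ H − 2c√K_a = 0.3625×16.8×5.5 − 2×7.8×0.6020 = 24.10 kPa.
P_a = ½ × 24.10 × (H − z_c) = 0.5×24.10×3.958 = 47.69 kN/m.

47.7 kN/m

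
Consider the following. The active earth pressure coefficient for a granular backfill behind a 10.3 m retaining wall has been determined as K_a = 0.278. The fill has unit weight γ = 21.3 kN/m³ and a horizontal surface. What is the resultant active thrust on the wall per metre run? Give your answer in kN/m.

314 kN/m

P = ½ K_a γ H² = 0.5 × 0.278 × 21.3 × 10.3² = 314.1 kN/m.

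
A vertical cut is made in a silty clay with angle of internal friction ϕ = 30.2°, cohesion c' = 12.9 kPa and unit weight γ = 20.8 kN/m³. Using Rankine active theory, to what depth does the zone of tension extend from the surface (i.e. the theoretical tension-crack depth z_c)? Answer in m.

K_a = tan²(45° − 30.2°/2) = 0.3307; √K_a = 0.5750.
The active pressure is zero where K_a γ z = 2c√K_a, so z_c = 2c/(γ√K_a) = 2×12.9/(20.8×0.5750) = 2.157 m.

2.16 m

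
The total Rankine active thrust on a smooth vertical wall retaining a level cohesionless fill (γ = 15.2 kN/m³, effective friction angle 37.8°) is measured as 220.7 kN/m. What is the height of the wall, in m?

K_a = 0.2400. P_a = ½ K_a γ H² ⇒ H = √(2P_a/(K_a γ)).
H = √(2×220.7/(0.2400×15.2)) = 11.00 m.

11.0 m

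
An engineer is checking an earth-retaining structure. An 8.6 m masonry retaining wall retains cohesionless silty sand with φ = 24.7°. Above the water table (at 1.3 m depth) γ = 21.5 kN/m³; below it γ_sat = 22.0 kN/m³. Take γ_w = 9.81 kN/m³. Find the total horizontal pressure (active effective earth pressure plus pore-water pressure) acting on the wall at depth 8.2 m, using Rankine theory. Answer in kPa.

114 kPa

K_a = (1 − sin φ)/(1 + sin φ) = 0.4106.
γ' = 22.0 − 9.81 = 12.19 kN/m³.
Effective vertical stress at 8.2 m: σ'_v = 21.5×1.3 + 12.19×6.90 = 112.1 kPa.
σ'_h = K_a σ'_v = 0.4106 × 112.1 = 46.01 kPa; u = γ_w × 6.90 = 67.69 kPa.
Total σ_h = 46.01 + 67.69 = 113.7 kPa.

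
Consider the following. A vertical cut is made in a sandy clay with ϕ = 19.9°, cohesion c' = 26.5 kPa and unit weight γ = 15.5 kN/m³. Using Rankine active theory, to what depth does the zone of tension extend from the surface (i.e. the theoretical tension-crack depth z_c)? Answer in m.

4.87 m

K_a = tan²(45° − 19.9°/2) = 0.4921; √K_a = 0.7015.
The active pressure is zero where K_a γ z = 2c√K_a, so z_c = 2c/(γ√K_a) = 2×26.5/(15.5×0.7015) = 4.874 m.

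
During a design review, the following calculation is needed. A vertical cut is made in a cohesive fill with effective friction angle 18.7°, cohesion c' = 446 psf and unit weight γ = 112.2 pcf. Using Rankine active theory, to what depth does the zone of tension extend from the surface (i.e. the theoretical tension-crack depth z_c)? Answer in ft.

11.1 ft

K_a = tan²(45° − 18.7°/2) = 0.5144; √K_a = 0.7173.
The active pressure is zero where K_a γ z = 2c√K_a, so z_c = 2c/(γ√K_a) = 2×446/(112.2×0.7173) = 11.08 ft.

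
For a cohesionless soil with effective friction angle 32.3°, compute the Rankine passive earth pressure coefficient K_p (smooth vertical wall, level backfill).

3.30

K_p = (1 + sin φ)/(1 − sin φ) = tan²(45° + 32.3°/2) = 3.295.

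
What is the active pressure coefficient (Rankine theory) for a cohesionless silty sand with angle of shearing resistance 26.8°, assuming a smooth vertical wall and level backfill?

0.378

K_a = (1 − sin φ)/(1 + sin φ) = (1 − sin 26.8°)/(1 + sin 26.8°) = 0.3785.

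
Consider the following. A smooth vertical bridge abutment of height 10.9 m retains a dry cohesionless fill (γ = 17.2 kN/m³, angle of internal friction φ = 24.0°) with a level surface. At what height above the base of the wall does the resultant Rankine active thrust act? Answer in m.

K_a = 0.4217.
The pressure distribution is triangular, so the resultant acts at H/3 above the base = 10.9/3 = 3.633 m.

3.63 m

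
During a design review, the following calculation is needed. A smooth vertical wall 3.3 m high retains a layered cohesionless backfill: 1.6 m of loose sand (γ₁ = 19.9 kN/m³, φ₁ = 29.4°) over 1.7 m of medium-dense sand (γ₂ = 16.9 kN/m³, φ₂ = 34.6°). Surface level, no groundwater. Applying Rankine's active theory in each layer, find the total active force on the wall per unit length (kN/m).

K_a1 = tan²(45°−29.4°/2) = 0.3415; K_a2 = tan²(45°−34.6°/2) = 0.2756.
Layer 1: σ at base = K_a1 γ₁ h₁ = 10.87 kPa; P₁ = ½×10.87×1.6 = 8.698.
Layer 2: σ_v at top = γ₁h₁ = 31.84; σ_h top = K_a2×31.84 = 8.776; σ_h base = K_a2×(31.84+16.9×1.7) = 16.70.
P₂ = ½(8.776+16.70)×1.7 = 21.65. Total P_a = 8.698+21.65 = 30.35 kN/m.

30.3 kN/m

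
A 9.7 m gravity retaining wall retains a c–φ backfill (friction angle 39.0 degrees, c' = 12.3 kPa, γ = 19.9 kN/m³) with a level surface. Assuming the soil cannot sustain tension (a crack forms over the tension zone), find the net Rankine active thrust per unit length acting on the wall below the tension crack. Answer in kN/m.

K_a = 0.2275; √K_a = 0.4770.
Tension-crack depth z_c = 2c/(γ√K_a) = 2×12.3/(19.9×0.4770) = 2.592 m.
σ_a at base = K_a γ H − 2c√K_a = 0.2275×19.9×9.7 − 2×12.3×0.4770 = 32.18 kPa.
P_a = ½ × 32.18 × (H − z_c) = 0.5×32.18×7.108 = 114.4 kN/m.

114 kN/m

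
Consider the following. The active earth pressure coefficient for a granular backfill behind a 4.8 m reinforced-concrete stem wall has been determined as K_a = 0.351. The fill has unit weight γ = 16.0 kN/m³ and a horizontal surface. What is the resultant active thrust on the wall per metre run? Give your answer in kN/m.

64.7 kN/m

P = ½ K_a γ H² = 0.5 × 0.351 × 16.0 × 4.8² = 64.70 kN/m.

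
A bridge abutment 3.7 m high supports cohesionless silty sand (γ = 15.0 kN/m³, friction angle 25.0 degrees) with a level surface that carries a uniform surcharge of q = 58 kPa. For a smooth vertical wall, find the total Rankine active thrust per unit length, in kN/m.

129 kN/m

K_a = tan²(45° − φ/2) = 0.4059.
Soil triangle: ½ K_a γ H² = 0.5×0.4059×15.0×3.7² = 41.67 kN/m.
Surcharge rectangle: K_a q H = 0.4059×58×3.7 = 87.10 kN/m.
Total = 41.67 + 87.10 = 128.8 kN/m.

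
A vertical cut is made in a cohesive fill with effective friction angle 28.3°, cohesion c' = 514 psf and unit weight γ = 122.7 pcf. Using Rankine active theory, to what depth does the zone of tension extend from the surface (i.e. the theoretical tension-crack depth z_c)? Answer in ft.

14.0 ft

K_a = tan²(45° − 28.3°/2) = 0.3568; √K_a = 0.5973.
The active pressure is zero where K_a γ z = 2c√K_a, so z_c = 2c/(γ√K_a) = 2×514/(122.7×0.5973) = 14.03 ft.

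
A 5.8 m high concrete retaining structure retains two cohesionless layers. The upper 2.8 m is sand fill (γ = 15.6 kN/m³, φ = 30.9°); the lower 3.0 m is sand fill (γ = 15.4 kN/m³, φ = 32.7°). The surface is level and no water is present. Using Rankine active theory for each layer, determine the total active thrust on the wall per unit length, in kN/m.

K_a1 = tan²(45°−30.9°/2) = 0.3214; K_a2 = tan²(45°−32.7°/2) = 0.2985.
Layer 1: σ at base = K_a1 γ₁ h₁ = 14.04 kPa; P₁ = ½×14.04×2.8 = 19.65.
Layer 2: σ_v at top = γ₁h₁ = 43.68; σ_h top = K_a2×43.68 = 13.04; σ_h base = K_a2×(43.68+15.4×3.0) = 26.83.
P₂ = ½(13.04+26.83)×3.0 = 59.80. Total P_a = 19.65+59.80 = 79.46 kN/m.

79.5 kN/m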